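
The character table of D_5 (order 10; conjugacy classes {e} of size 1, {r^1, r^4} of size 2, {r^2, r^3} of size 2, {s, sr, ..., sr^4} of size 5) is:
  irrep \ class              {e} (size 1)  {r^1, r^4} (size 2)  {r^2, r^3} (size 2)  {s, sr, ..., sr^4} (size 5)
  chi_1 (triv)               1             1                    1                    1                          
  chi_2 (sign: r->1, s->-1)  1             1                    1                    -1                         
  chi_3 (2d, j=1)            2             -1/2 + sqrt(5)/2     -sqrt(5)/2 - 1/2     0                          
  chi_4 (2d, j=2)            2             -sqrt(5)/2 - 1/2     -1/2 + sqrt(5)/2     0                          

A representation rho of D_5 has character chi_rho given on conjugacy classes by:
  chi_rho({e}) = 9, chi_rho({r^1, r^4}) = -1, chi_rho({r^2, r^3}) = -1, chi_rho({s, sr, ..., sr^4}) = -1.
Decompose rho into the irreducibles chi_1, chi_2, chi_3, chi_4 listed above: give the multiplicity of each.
Multiplicities: chi_1: 0, chi_2: 1, chi_3: 2, chi_4: 2.

Why: Use <chi_rho, chi> = (1/|G|) sum_C |C| * chi_rho(C) * conj(chi(C)) with |G| = 10 for each irreducible chi in the table:
  <chi_rho, chi_1> = (1/10)[1*(9)*conj(1) + 2*(-1)*conj(1) + 2*(-1)*conj(1) + 5*(-1)*conj(1)]
      = (1/10)[(9) + (-2) + (-2) + (-5)] = 0/10 = 0
  <chi_rho, chi_2> = (1/10)[1*(9)*conj(1) + 2*(-1)*conj(1) + 2*(-1)*conj(1) + 5*(-1)*conj(-1)]
      = (1/10)[(9) + (-2) + (-2) + (5)] = 10/10 = 1
  <chi_rho, chi_3> = (1/10)[1*(9)*conj(2) + 2*(-1)*conj(-1/2 + sqrt(5)/2) + 2*(-1)*conj(-sqrt(5)/2 - 1/2) + 5*(-1)*conj(0)]
      = (1/10)[(18) + (1 - sqrt(5)) + (1 + sqrt(5)) + (0)] = 20/10 = 2
  <chi_rho, chi_4> = (1/10)[1*(9)*conj(2) + 2*(-1)*conj(-sqrt(5)/2 - 1/2) + 2*(-1)*conj(-1/2 + sqrt(5)/2) + 5*(-1)*conj(0)]
      = (1/10)[(18) + (1 + sqrt(5)) + (1 - sqrt(5)) + (0)] = 20/10 = 2
Dimension check: dim(rho) = sum (mult * dim) = 0*1 + 1*1 + 2*2 + 2*2 = 9 = chi_rho(e) = 9.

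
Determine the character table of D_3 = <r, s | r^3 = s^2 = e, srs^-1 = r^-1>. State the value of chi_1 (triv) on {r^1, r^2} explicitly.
Conjugacy classes: {e} of size 1, {r^1, r^2} of size 2, {s, sr, ..., sr^2} of size 3.
Character table:
  irrep \ class              {e} (size 1)  {r^1, r^2} (size 2)  {s, sr, ..., sr^2} (size 3)
  chi_1 (triv)               1             1                    1                          
  chi_2 (sign: r->1, s->-1)  1             1                    -1                         
  chi_3 (2d, j=1)            2             -1                   0                          

Spot check: chi_1 (triv) on {r^1, r^2} = 1.

Solution. D_3 has order 2*3 = 6 with 3 conjugacy classes, hence 3 irreducibles. Sum of squared dims 1 + 1 + 4 = 6 = |G|. Linear characters come from the abelianisation; the 2-dimensional irreps have character r^k -> 2*cos(2*pi*j*k/3), reflections -> 0.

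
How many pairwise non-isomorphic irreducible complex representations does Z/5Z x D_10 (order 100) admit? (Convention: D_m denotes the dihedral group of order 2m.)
40

The number of irreducible complex representations of a finite group equals its number of conjugacy classes. For a direct product, #classes(G x H) = #classes(G) * #classes(H). Z/5Z has 5 classes (abelian), D_10 has 8 classes, so 5 * 8 = 40, so Z/5Z x D_10 (order 100) has exactly 40 irreducible complex representations.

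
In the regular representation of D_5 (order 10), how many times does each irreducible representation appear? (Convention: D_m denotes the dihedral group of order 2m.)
Each irreducible V_i of dimension d_i appears with multiplicity d_i, i.e. rho_reg = (direct sum over all irreducibles V_i) d_i V_i. The irreducible dimensions for D_5 are 1, 1, 2, 2: 2 irreducibles of dimension 1, each with multiplicity 1; 2 irreducibles of dimension 2, each with multiplicity 2. Total dimension 2*1*1 + 2*2*2 = 10 = |G|.

Reasoning: General theorem: in the regular representation of a finite group G, each irreducible appears with multiplicity equal to its dimension. Check: dim(rho_reg) = sum d_i^2 = 1 + 1 + 4 + 4 = 10 = |G|.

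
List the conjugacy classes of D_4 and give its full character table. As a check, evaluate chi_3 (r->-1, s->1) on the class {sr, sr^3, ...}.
Conjugacy classes: {e} of size 1, {r^2} of size 1, {r^1, r^3} of size 2, {s, sr^2, ...} of size 2, {sr, sr^3, ...} of size 2.
Character table:
  irrep \ class              {e} (size 1)  {r^2} (size 1)  {r^1, r^3} (size 2)  {s, sr^2, ...} (size 2)  {sr, sr^3, ...} (size 2)
  chi_1 (triv)               1             1               1                    1                        1                       
  chi_2 (sign: r->1, s->-1)  1             1               1                    -1                       -1                      
  chi_3 (r->-1, s->1)        1             1               -1                   1                        -1                      
  chi_4 (r->-1, s->-1)       1             1               -1                   -1                       1                       
  chi_5 (2d, j=1)            2             -2              0                    0                        0                       

Spot check: chi_3 (r->-1, s->1) on {sr, sr^3, ...} = -1.

Derivation: D_4 has order 2*4 = 8 with 5 conjugacy classes, hence 5 irreducibles. Sum of squared dims 1 + 1 + 1 + 1 + 4 = 8 = |G|. Linear characters come from the abelianisation; the 2-dimensional irreps have character r^k -> 2*cos(2*pi*j*k/4), reflections -> 0.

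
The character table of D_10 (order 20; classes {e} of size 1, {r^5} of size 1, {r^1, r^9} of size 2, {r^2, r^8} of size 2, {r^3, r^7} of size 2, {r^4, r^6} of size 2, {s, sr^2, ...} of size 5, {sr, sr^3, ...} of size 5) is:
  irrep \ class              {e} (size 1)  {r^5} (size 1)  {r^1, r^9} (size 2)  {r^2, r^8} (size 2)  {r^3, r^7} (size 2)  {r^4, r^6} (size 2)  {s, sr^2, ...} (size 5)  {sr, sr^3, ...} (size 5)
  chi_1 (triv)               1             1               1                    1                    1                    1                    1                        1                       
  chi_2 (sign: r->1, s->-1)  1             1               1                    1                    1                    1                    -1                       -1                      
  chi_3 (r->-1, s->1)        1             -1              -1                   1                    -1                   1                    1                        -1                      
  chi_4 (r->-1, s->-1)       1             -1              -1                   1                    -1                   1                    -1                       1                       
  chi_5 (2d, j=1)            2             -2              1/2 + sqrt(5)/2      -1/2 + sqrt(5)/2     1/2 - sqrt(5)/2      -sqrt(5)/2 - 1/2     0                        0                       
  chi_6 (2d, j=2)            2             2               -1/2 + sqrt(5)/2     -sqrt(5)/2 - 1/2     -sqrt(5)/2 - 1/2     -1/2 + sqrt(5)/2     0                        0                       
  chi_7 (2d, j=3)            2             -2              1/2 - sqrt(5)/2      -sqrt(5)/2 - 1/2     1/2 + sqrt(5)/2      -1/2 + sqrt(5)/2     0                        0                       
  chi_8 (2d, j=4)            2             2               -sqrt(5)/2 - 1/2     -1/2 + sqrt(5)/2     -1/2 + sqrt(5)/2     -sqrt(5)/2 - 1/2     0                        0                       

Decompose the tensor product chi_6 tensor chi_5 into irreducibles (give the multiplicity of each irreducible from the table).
chi_6 tensor chi_5 = chi_5 + chi_7 (all other irreducibles have multiplicity 0).

Proof sketch: The character of a tensor product is the pointwise product (chi_6 * chi_5)(C) = chi_6(C) * chi_5(C):
  {e}: (2)*(2), {r^5}: (2)*(-2), {r^1, r^9}: (-1/2 + sqrt(5)/2)*(1/2 + sqrt(5)/2), {r^2, r^8}: (-sqrt(5)/2 - 1/2)*(-1/2 + sqrt(5)/2), {r^3, r^7}: (-sqrt(5)/2 - 1/2)*(1/2 - sqrt(5)/2), {r^4, r^6}: (-1/2 + sqrt(5)/2)*(-sqrt(5)/2 - 1/2), {s, sr^2, ...}: (0)*(0), {sr, sr^3, ...}: (0)*(0)
so (chi_6 * chi_5) takes values
  {e} -> 4, {r^5} -> -4, {r^1, r^9} -> 1, {r^2, r^8} -> -1, {r^3, r^7} -> 1, {r^4, r^6} -> -1, {s, sr^2, ...} -> 0, {sr, sr^3, ...} -> 0.
Now take the inner product of this character with each irreducible chi from the table, <chi_6*chi_5, chi> = (1/20) sum_C |C| (chi_6*chi_5)(C) conj(chi(C)):
  <chi_6*chi_5, chi_1> = (1/20)[1*(4)*conj(1) + 1*(-4)*conj(1) + 2*(1)*conj(1) + 2*(-1)*conj(1) + 2*(1)*conj(1) + 2*(-1)*conj(1) + 5*(0)*conj(1) + 5*(0)*conj(1)]
      = (1/20)[(4) + (-4) + (2) + (-2) + (2) + (-2) + (0) + (0)] = 0/20 = 0
  <chi_6*chi_5, chi_2> = (1/20)[1*(4)*conj(1) + 1*(-4)*conj(1) + 2*(1)*conj(1) + 2*(-1)*conj(1) + 2*(1)*conj(1) + 2*(-1)*conj(1) + 5*(0)*conj(-1) + 5*(0)*conj(-1)]
      = (1/20)[(4) + (-4) + (2) + (-2) + (2) + (-2) + (0) + (0)] = 0/20 = 0
  <chi_6*chi_5, chi_3> = (1/20)[1*(4)*conj(1) + 1*(-4)*conj(-1) + 2*(1)*conj(-1) + 2*(-1)*conj(1) + 2*(1)*conj(-1) + 2*(-1)*conj(1) + 5*(0)*conj(1) + 5*(0)*conj(-1)]
      = (1/20)[(4) + (4) + (-2) + (-2) + (-2) + (-2) + (0) + (0)] = 0/20 = 0
  <chi_6*chi_5, chi_4> = (1/20)[1*(4)*conj(1) + 1*(-4)*conj(-1) + 2*(1)*conj(-1) + 2*(-1)*conj(1) + 2*(1)*conj(-1) + 2*(-1)*conj(1) + 5*(0)*conj(-1) + 5*(0)*conj(1)]
      = (1/20)[(4) + (4) + (-2) + (-2) + (-2) + (-2) + (0) + (0)] = 0/20 = 0
  <chi_6*chi_5, chi_5> = (1/20)[1*(4)*conj(2) + 1*(-4)*conj(-2) + 2*(1)*conj(1/2 + sqrt(5)/2) + 2*(-1)*conj(-1/2 + sqrt(5)/2) + 2*(1)*conj(1/2 - sqrt(5)/2) + 2*(-1)*conj(-sqrt(5)/2 - 1/2) + 5*(0)*conj(0) + 5*(0)*conj(0)]
      = (1/20)[(8) + (8) + (1 + sqrt(5)) + (1 - sqrt(5)) + (1 - sqrt(5)) + (1 + sqrt(5)) + (0) + (0)] = 20/20 = 1
  <chi_6*chi_5, chi_6> = (1/20)[1*(4)*conj(2) + 1*(-4)*conj(2) + 2*(1)*conj(-1/2 + sqrt(5)/2) + 2*(-1)*conj(-sqrt(5)/2 - 1/2) + 2*(1)*conj(-sqrt(5)/2 - 1/2) + 2*(-1)*conj(-1/2 + sqrt(5)/2) + 5*(0)*conj(0) + 5*(0)*conj(0)]
      = (1/20)[(8) + (-8) + (-1 + sqrt(5)) + (1 + sqrt(5)) + (-sqrt(5) - 1) + (1 - sqrt(5)) + (0) + (0)] = 0/20 = 0
  <chi_6*chi_5, chi_7> = (1/20)[1*(4)*conj(2) + 1*(-4)*conj(-2) + 2*(1)*conj(1/2 - sqrt(5)/2) + 2*(-1)*conj(-sqrt(5)/2 - 1/2) + 2*(1)*conj(1/2 + sqrt(5)/2) + 2*(-1)*conj(-1/2 + sqrt(5)/2) + 5*(0)*conj(0) + 5*(0)*conj(0)]
      = (1/20)[(8) + (8) + (1 - sqrt(5)) + (1 + sqrt(5)) + (1 + sqrt(5)) + (1 - sqrt(5)) + (0) + (0)] = 20/20 = 1
  <chi_6*chi_5, chi_8> = (1/20)[1*(4)*conj(2) + 1*(-4)*conj(2) + 2*(1)*conj(-sqrt(5)/2 - 1/2) + 2*(-1)*conj(-1/2 + sqrt(5)/2) + 2*(1)*conj(-1/2 + sqrt(5)/2) + 2*(-1)*conj(-sqrt(5)/2 - 1/2) + 5*(0)*conj(0) + 5*(0)*conj(0)]
      = (1/20)[(8) + (-8) + (-sqrt(5) - 1) + (1 - sqrt(5)) + (-1 + sqrt(5)) + (1 + sqrt(5)) + (0) + (0)] = 0/20 = 0
Hence the multiplicities are chi_5: 1, chi_7: 1. Dimension check: dim(chi_6)*dim(chi_5) = 2*2 = 4 and sum (mult * dim) = 1*2 + 1*2 = 4.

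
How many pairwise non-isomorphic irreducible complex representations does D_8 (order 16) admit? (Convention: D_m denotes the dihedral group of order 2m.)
7

Working: The number of irreducible complex representations of a finite group equals its number of conjugacy classes. D_8 has 7 conjugacy classes (n/2 + 3 for n even), so D_8 (order 16) has exactly 7 irreducible complex representations.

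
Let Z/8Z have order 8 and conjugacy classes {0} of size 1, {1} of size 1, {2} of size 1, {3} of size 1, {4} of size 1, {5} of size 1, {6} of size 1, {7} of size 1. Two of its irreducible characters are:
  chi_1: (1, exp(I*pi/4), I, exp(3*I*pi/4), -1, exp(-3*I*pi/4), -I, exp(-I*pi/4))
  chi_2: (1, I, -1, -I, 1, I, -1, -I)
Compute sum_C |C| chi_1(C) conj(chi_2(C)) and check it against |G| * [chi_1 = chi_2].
Sum = 0; so <chi_1, chi_2> = 0 (distinct irreducibles are orthogonal).

Explanation: Compute term by term over conjugacy classes (|C| * chi_1(C) * conj(chi_2(C))):
  1*(1)*conj(1) + 1*(exp(I*pi/4))*conj(I) + 1*(I)*conj(-1) + 1*(exp(3*I*pi/4))*conj(-I) + 1*(-1)*conj(1) + 1*(exp(-3*I*pi/4))*conj(I) + 1*(-I)*conj(-1) + 1*(exp(-I*pi/4))*conj(-I)
  = (1) + (-exp(3*I*pi/4)) + (-I) + (exp(-3*I*pi/4)) + (-1) + (-exp(-I*pi/4)) + (I) + (exp(I*pi/4))
  = 0.
(Exp terms are combined using exp(i*s)*conj(exp(i*t)) = exp(i*(s-t)), and sums of them are collapsed using the identity that for every m > 1 the m distinct m-th roots of unity sum to 0, e.g. 1 + exp(2*I*pi/3) + exp(-2*I*pi/3) = 0.)
Dividing by |G| = 8 gives 0/8 = 0, matching the row-orthogonality relation <chi_1, chi_2> = [chi_1 = chi_2].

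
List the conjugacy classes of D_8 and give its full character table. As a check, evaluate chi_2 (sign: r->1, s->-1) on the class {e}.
Conjugacy classes: {e} of size 1, {r^4} of size 1, {r^1, r^7} of size 2, {r^2, r^6} of size 2, {r^3, r^5} of size 2, {s, sr^2, ...} of size 4, {sr, sr^3, ...} of size 4.
Character table:
  irrep \ class              {e} (size 1)  {r^4} (size 1)  {r^1, r^7} (size 2)  {r^2, r^6} (size 2)  {r^3, r^5} (size 2)  {s, sr^2, ...} (size 4)  {sr, sr^3, ...} (size 4)
  chi_1 (triv)               1             1               1                    1                    1                    1                        1                       
  chi_2 (sign: r->1, s->-1)  1             1               1                    1                    1                    -1                       -1                      
  chi_3 (r->-1, s->1)        1             1               -1                   1                    -1                   1                        -1                      
  chi_4 (r->-1, s->-1)       1             1               -1                   1                    -1                   -1                       1                       
  chi_5 (2d, j=1)            2             -2              sqrt(2)              0                    -sqrt(2)             0                        0                       
  chi_6 (2d, j=2)            2             2               0                    -2                   0                    0                        0                       
  chi_7 (2d, j=3)            2             -2              -sqrt(2)             0                    sqrt(2)              0                        0                       

Spot check: chi_2 (sign: r->1, s->-1) on {e} = 1.

Working: D_8 has order 2*8 = 16 with 7 conjugacy classes, hence 7 irreducibles. Sum of squared dims 1 + 1 + 1 + 1 + 4 + 4 + 4 = 16 = |G|. Linear characters come from the abelianisation; the 2-dimensional irreps have character r^k -> 2*cos(2*pi*j*k/8), reflections -> 0.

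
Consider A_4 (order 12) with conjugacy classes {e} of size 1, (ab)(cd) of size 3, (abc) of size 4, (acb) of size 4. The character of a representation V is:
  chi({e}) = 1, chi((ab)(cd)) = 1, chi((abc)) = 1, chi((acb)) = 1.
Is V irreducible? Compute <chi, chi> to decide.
Irreducible: <chi, chi> = 1.

Details: <chi, chi> = (1/|G|) sum_C |C| * |chi(C)|^2 = (1/12)[1*|1|^2 + 3*|1|^2 + 4*|1|^2 + 4*|1|^2]
  = (1/12)[(1) + (3) + (4) + (4)] = 12/12 = 1.
(Exp terms are combined using exp(i*s)*conj(exp(i*t)) = exp(i*(s-t)), and sums of them are collapsed using the identity that for every m > 1 the m distinct m-th roots of unity sum to 0, e.g. 1 + exp(2*I*pi/3) + exp(-2*I*pi/3) = 0.)
A character is irreducible iff <chi, chi> = 1, so this representation is irreducible.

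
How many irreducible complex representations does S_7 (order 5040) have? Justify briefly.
15

Proof sketch: The number of irreducible complex representations of a finite group equals its number of conjugacy classes. Conjugacy classes in S_7 correspond to cycle types, i.e. partitions of 7; there are p(7) = 15 of them, so S_7 (order 5040) has exactly 15 irreducible complex representations.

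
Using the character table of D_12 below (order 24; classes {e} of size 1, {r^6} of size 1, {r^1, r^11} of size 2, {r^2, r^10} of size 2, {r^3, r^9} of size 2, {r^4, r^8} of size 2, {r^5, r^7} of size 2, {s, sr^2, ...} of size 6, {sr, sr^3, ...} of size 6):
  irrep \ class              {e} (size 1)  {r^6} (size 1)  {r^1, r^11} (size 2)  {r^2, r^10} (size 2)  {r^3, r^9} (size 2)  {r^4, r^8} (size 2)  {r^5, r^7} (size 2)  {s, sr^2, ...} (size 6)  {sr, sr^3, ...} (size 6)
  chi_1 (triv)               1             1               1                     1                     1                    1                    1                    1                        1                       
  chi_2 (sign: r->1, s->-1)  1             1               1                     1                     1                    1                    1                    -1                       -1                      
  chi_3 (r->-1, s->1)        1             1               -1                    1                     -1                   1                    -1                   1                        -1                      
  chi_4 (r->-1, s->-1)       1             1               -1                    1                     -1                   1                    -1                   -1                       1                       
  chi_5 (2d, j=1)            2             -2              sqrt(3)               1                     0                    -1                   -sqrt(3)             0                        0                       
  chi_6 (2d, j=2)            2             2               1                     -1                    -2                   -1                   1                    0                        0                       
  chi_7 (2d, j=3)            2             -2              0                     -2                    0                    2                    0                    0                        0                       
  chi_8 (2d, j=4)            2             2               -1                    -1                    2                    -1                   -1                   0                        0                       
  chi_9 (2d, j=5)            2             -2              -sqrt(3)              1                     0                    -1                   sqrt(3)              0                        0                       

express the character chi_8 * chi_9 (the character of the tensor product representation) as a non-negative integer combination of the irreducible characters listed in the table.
chi_8 tensor chi_9 = chi_5 + chi_7 (all other irreducibles have multiplicity 0).

Proof sketch: The character of a tensor product is the pointwise product (chi_8 * chi_9)(C) = chi_8(C) * chi_9(C):
  {e}: (2)*(2), {r^6}: (2)*(-2), {r^1, r^11}: (-1)*(-sqrt(3)), {r^2, r^10}: (-1)*(1), {r^3, r^9}: (2)*(0), {r^4, r^8}: (-1)*(-1), {r^5, r^7}: (-1)*(sqrt(3)), {s, sr^2, ...}: (0)*(0), {sr, sr^3, ...}: (0)*(0)
so (chi_8 * chi_9) takes values
  {e} -> 4, {r^6} -> -4, {r^1, r^11} -> sqrt(3), {r^2, r^10} -> -1, {r^3, r^9} -> 0, {r^4, r^8} -> 1, {r^5, r^7} -> -sqrt(3), {s, sr^2, ...} -> 0, {sr, sr^3, ...} -> 0.
Now take the inner product of this character with each irreducible chi from the table, <chi_8*chi_9, chi> = (1/24) sum_C |C| (chi_8*chi_9)(C) conj(chi(C)):
  <chi_8*chi_9, chi_1> = (1/24)[1*(4)*conj(1) + 1*(-4)*conj(1) + 2*(sqrt(3))*conj(1) + 2*(-1)*conj(1) + 2*(0)*conj(1) + 2*(1)*conj(1) + 2*(-sqrt(3))*conj(1) + 6*(0)*conj(1) + 6*(0)*conj(1)]
      = (1/24)[(4) + (-4) + (2*sqrt(3)) + (-2) + (0) + (2) + (-2*sqrt(3)) + (0) + (0)] = 0/24 = 0
  <chi_8*chi_9, chi_2> = (1/24)[1*(4)*conj(1) + 1*(-4)*conj(1) + 2*(sqrt(3))*conj(1) + 2*(-1)*conj(1) + 2*(0)*conj(1) + 2*(1)*conj(1) + 2*(-sqrt(3))*conj(1) + 6*(0)*conj(-1) + 6*(0)*conj(-1)]
      = (1/24)[(4) + (-4) + (2*sqrt(3)) + (-2) + (0) + (2) + (-2*sqrt(3)) + (0) + (0)] = 0/24 = 0
  <chi_8*chi_9, chi_3> = (1/24)[1*(4)*conj(1) + 1*(-4)*conj(1) + 2*(sqrt(3))*conj(-1) + 2*(-1)*conj(1) + 2*(0)*conj(-1) + 2*(1)*conj(1) + 2*(-sqrt(3))*conj(-1) + 6*(0)*conj(1) + 6*(0)*conj(-1)]
      = (1/24)[(4) + (-4) + (-2*sqrt(3)) + (-2) + (0) + (2) + (2*sqrt(3)) + (0) + (0)] = 0/24 = 0
  <chi_8*chi_9, chi_4> = (1/24)[1*(4)*conj(1) + 1*(-4)*conj(1) + 2*(sqrt(3))*conj(-1) + 2*(-1)*conj(1) + 2*(0)*conj(-1) + 2*(1)*conj(1) + 2*(-sqrt(3))*conj(-1) + 6*(0)*conj(-1) + 6*(0)*conj(1)]
      = (1/24)[(4) + (-4) + (-2*sqrt(3)) + (-2) + (0) + (2) + (2*sqrt(3)) + (0) + (0)] = 0/24 = 0
  <chi_8*chi_9, chi_5> = (1/24)[1*(4)*conj(2) + 1*(-4)*conj(-2) + 2*(sqrt(3))*conj(sqrt(3)) + 2*(-1)*conj(1) + 2*(0)*conj(0) + 2*(1)*conj(-1) + 2*(-sqrt(3))*conj(-sqrt(3)) + 6*(0)*conj(0) + 6*(0)*conj(0)]
      = (1/24)[(8) + (8) + (6) + (-2) + (0) + (-2) + (6) + (0) + (0)] = 24/24 = 1
  <chi_8*chi_9, chi_6> = (1/24)[1*(4)*conj(2) + 1*(-4)*conj(2) + 2*(sqrt(3))*conj(1) + 2*(-1)*conj(-1) + 2*(0)*conj(-2) + 2*(1)*conj(-1) + 2*(-sqrt(3))*conj(1) + 6*(0)*conj(0) + 6*(0)*conj(0)]
      = (1/24)[(8) + (-8) + (2*sqrt(3)) + (2) + (0) + (-2) + (-2*sqrt(3)) + (0) + (0)] = 0/24 = 0
  <chi_8*chi_9, chi_7> = (1/24)[1*(4)*conj(2) + 1*(-4)*conj(-2) + 2*(sqrt(3))*conj(0) + 2*(-1)*conj(-2) + 2*(0)*conj(0) + 2*(1)*conj(2) + 2*(-sqrt(3))*conj(0) + 6*(0)*conj(0) + 6*(0)*conj(0)]
      = (1/24)[(8) + (8) + (0) + (4) + (0) + (4) + (0) + (0) + (0)] = 24/24 = 1
  <chi_8*chi_9, chi_8> = (1/24)[1*(4)*conj(2) + 1*(-4)*conj(2) + 2*(sqrt(3))*conj(-1) + 2*(-1)*conj(-1) + 2*(0)*conj(2) + 2*(1)*conj(-1) + 2*(-sqrt(3))*conj(-1) + 6*(0)*conj(0) + 6*(0)*conj(0)]
      = (1/24)[(8) + (-8) + (-2*sqrt(3)) + (2) + (0) + (-2) + (2*sqrt(3)) + (0) + (0)] = 0/24 = 0
  <chi_8*chi_9, chi_9> = (1/24)[1*(4)*conj(2) + 1*(-4)*conj(-2) + 2*(sqrt(3))*conj(-sqrt(3)) + 2*(-1)*conj(1) + 2*(0)*conj(0) + 2*(1)*conj(-1) + 2*(-sqrt(3))*conj(sqrt(3)) + 6*(0)*conj(0) + 6*(0)*conj(0)]
      = (1/24)[(8) + (8) + (-6) + (-2) + (0) + (-2) + (-6) + (0) + (0)] = 0/24 = 0
Hence the multiplicities are chi_5: 1, chi_7: 1. Dimension check: dim(chi_8)*dim(chi_9) = 2*2 = 4 and sum (mult * dim) = 1*2 + 1*2 = 4.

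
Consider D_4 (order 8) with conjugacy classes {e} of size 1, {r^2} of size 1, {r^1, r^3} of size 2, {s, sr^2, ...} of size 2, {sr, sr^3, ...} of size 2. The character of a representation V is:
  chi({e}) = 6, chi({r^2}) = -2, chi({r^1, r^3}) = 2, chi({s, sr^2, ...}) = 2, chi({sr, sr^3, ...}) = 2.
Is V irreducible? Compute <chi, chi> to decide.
Not irreducible (reducible): <chi, chi> = 8 > 1.

Why: <chi, chi> = (1/|G|) sum_C |C| * |chi(C)|^2 = (1/8)[1*|6|^2 + 1*|-2|^2 + 2*|2|^2 + 2*|2|^2 + 2*|2|^2]
  = (1/8)[(36) + (4) + (8) + (8) + (8)] = 64/8 = 8.
A character is irreducible iff <chi, chi> = 1, so this representation is reducible.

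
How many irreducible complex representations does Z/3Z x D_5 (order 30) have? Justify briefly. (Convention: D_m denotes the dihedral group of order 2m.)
12

Why: The number of irreducible complex representations of a finite group equals its number of conjugacy classes. For a direct product, #classes(G x H) = #classes(G) * #classes(H). Z/3Z has 3 classes (abelian), D_5 has 4 classes, so 3 * 4 = 12, so Z/3Z x D_5 (order 30) has exactly 12 irreducible complex representations.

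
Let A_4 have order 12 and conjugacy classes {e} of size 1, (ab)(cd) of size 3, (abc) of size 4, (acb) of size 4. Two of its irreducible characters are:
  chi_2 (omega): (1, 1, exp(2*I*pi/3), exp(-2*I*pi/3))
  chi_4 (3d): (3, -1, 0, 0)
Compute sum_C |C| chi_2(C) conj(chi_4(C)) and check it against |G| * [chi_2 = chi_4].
Sum = 0; so <chi_2, chi_4> = 0 (distinct irreducibles are orthogonal).

Details: Compute term by term over conjugacy classes (|C| * chi_2(C) * conj(chi_4(C))):
  1*(1)*conj(3) + 3*(1)*conj(-1) + 4*(exp(2*I*pi/3))*conj(0) + 4*(exp(-2*I*pi/3))*conj(0)
  = (3) + (-3) + (0) + (0)
  = 0.
(Exp terms are combined using exp(i*s)*conj(exp(i*t)) = exp(i*(s-t)), and sums of them are collapsed using the identity that for every m > 1 the m distinct m-th roots of unity sum to 0, e.g. 1 + exp(2*I*pi/3) + exp(-2*I*pi/3) = 0.)
Dividing by |G| = 12 gives 0/12 = 0, matching the row-orthogonality relation <chi_2, chi_4> = [chi_2 = chi_4].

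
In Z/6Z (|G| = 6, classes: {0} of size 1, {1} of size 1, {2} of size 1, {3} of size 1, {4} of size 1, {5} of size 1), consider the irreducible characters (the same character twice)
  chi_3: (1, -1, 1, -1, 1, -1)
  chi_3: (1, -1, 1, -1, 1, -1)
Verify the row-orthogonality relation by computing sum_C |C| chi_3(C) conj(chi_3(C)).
Sum = 6 = |G| = 6; so <chi_3, chi_3> = 1 (norm-1 confirms irreducibility).

Argument: Compute term by term over conjugacy classes (|C| * chi_3(C) * conj(chi_3(C))):
  1*(1)*conj(1) + 1*(-1)*conj(-1) + 1*(1)*conj(1) + 1*(-1)*conj(-1) + 1*(1)*conj(1) + 1*(-1)*conj(-1)
  = (1) + (1) + (1) + (1) + (1) + (1)
  = 6.
(Exp terms are combined using exp(i*s)*conj(exp(i*t)) = exp(i*(s-t)), and sums of them are collapsed using the identity that for every m > 1 the m distinct m-th roots of unity sum to 0, e.g. 1 + exp(2*I*pi/3) + exp(-2*I*pi/3) = 0.)
Dividing by |G| = 6 gives 6/6 = 1, matching the row-orthogonality relation <chi_3, chi_3> = [chi_3 = chi_3].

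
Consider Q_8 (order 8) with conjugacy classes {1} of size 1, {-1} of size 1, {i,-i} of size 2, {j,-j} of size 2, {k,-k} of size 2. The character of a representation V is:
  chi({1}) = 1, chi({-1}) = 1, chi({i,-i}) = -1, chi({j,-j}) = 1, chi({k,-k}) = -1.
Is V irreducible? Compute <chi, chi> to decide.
Irreducible: <chi, chi> = 1.

Proof sketch: <chi, chi> = (1/|G|) sum_C |C| * |chi(C)|^2 = (1/8)[1*|1|^2 + 1*|1|^2 + 2*|-1|^2 + 2*|1|^2 + 2*|-1|^2]
  = (1/8)[(1) + (1) + (2) + (2) + (2)] = 8/8 = 1.
A character is irreducible iff <chi, chi> = 1, so this representation is irreducible.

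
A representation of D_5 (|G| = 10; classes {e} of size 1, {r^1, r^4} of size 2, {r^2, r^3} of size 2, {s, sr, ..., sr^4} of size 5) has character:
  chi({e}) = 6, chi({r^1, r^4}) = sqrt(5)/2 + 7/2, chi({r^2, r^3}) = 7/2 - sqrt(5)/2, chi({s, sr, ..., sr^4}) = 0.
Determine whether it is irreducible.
Not irreducible (reducible): <chi, chi> = 9 > 1.

Reasoning: <chi, chi> = (1/|G|) sum_C |C| * |chi(C)|^2 = (1/10)[1*|6|^2 + 2*|sqrt(5)/2 + 7/2|^2 + 2*|7/2 - sqrt(5)/2|^2 + 5*|0|^2]
  = (1/10)[(36) + (7*sqrt(5) + 27) + (27 - 7*sqrt(5)) + (0)] = 90/10 = 9.
A character is irreducible iff <chi, chi> = 1, so this representation is reducible.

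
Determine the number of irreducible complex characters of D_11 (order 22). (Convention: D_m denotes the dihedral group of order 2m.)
7

Reasoning: The number of irreducible complex representations of a finite group equals its number of conjugacy classes. D_11 has 7 conjugacy classes ((n+3)/2 for n odd), so D_11 (order 22) has exactly 7 irreducible complex representations.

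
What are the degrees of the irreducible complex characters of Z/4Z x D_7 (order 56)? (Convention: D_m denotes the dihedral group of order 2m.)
Dimensions: 1, 1, 1, 1, 1, 1, 1, 1, 2, 2, 2, 2, 2, 2, 2, 2, 2, 2, 2, 2

There are 20 irreducibles (= number of conjugacy classes). Their dimensions d_i satisfy sum d_i^2 = |G| = 56: 1 + 1 + 1 + 1 + 1 + 1 + 1 + 1 + 4 + 4 + 4 + 4 + 4 + 4 + 4 + 4 + 4 + 4 + 4 + 4 = 56. (For the product with Z/4Z: each of the 4 1-dim characters of Z/4Z tensors with each irrep of D_7, giving 4 copies of each D_7-dimension.)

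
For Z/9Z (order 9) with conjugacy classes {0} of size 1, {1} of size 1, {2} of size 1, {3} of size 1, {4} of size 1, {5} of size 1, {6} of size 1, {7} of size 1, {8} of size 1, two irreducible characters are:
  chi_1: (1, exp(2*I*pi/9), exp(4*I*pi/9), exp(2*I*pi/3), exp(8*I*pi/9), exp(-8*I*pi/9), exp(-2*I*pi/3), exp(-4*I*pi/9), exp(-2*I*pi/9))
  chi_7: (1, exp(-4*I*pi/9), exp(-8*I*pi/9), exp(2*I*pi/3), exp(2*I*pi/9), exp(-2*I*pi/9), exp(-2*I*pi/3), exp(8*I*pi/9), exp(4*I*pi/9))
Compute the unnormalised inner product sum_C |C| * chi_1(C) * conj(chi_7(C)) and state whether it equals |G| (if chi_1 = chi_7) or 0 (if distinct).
Sum = 0; so <chi_1, chi_7> = 0 (distinct irreducibles are orthogonal).

Explanation: Compute term by term over conjugacy classes (|C| * chi_1(C) * conj(chi_7(C))):
  1*(1)*conj(1) + 1*(exp(2*I*pi/9))*conj(exp(-4*I*pi/9)) + 1*(exp(4*I*pi/9))*conj(exp(-8*I*pi/9)) + 1*(exp(2*I*pi/3))*conj(exp(2*I*pi/3)) + 1*(exp(8*I*pi/9))*conj(exp(2*I*pi/9)) + 1*(exp(-8*I*pi/9))*conj(exp(-2*I*pi/9)) + 1*(exp(-2*I*pi/3))*conj(exp(-2*I*pi/3)) + 1*(exp(-4*I*pi/9))*conj(exp(8*I*pi/9)) + 1*(exp(-2*I*pi/9))*conj(exp(4*I*pi/9))
  = (1) + (exp(2*I*pi/3)) + (exp(-2*I*pi/3)) + (1) + (exp(2*I*pi/3)) + (exp(-2*I*pi/3)) + (1) + (exp(2*I*pi/3)) + (exp(-2*I*pi/3))
  = 0.
(Exp terms are combined using exp(i*s)*conj(exp(i*t)) = exp(i*(s-t)), and sums of them are collapsed using the identity that for every m > 1 the m distinct m-th roots of unity sum to 0, e.g. 1 + exp(2*I*pi/3) + exp(-2*I*pi/3) = 0.)
Dividing by |G| = 9 gives 0/9 = 0, matching the row-orthogonality relation <chi_1, chi_7> = [chi_1 = chi_7].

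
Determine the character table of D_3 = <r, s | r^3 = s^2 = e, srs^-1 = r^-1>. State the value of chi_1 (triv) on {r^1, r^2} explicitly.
Conjugacy classes: {e} of size 1, {r^1, r^2} of size 2, {s, sr, ..., sr^2} of size 3.
Character table:
  irrep \ class              {e} (size 1)  {r^1, r^2} (size 2)  {s, sr, ..., sr^2} (size 3)
  chi_1 (triv)               1             1                    1                          
  chi_2 (sign: r->1, s->-1)  1             1                    -1                         
  chi_3 (2d, j=1)            2             -1                   0                          

Spot check: chi_1 (triv) on {r^1, r^2} = 1.

D_3 has order 2*3 = 6 with 3 conjugacy classes, hence 3 irreducibles. Sum of squared dims 1 + 1 + 4 = 6 = |G|. Linear characters come from the abelianisation; the 2-dimensional irreps have character r^k -> 2*cos(2*pi*j*k/3), reflections -> 0.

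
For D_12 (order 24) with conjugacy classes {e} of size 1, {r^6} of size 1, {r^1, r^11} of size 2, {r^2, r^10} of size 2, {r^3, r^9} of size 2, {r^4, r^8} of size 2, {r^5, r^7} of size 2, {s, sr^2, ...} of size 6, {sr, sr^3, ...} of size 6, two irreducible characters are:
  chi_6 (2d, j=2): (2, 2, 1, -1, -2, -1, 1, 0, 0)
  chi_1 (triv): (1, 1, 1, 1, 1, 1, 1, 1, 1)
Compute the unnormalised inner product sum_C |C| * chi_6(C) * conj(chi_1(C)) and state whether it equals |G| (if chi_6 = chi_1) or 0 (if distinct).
Sum = 0; so <chi_6, chi_1> = 0 (distinct irreducibles are orthogonal).

Compute term by term over conjugacy classes (|C| * chi_6(C) * conj(chi_1(C))):
  1*(2)*conj(1) + 1*(2)*conj(1) + 2*(1)*conj(1) + 2*(-1)*conj(1) + 2*(-2)*conj(1) + 2*(-1)*conj(1) + 2*(1)*conj(1) + 6*(0)*conj(1) + 6*(0)*conj(1)
  = (2) + (2) + (2) + (-2) + (-4) + (-2) + (2) + (0) + (0)
  = 0.
Dividing by |G| = 24 gives 0/24 = 0, matching the row-orthogonality relation <chi_6, chi_1> = [chi_6 = chi_1].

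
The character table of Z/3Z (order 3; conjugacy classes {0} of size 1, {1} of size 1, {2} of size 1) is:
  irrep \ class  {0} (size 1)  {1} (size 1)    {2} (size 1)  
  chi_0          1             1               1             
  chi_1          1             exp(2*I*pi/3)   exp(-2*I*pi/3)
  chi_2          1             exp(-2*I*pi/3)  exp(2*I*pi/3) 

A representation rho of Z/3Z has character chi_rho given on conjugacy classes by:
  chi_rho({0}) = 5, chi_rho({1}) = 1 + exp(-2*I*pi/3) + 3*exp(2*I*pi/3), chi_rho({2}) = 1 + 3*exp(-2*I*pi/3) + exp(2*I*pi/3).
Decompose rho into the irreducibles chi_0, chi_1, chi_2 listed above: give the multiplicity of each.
Multiplicities: chi_0: 1, chi_1: 3, chi_2: 1.

Reasoning: Use <chi_rho, chi> = (1/|G|) sum_C |C| * chi_rho(C) * conj(chi(C)) with |G| = 3 for each irreducible chi in the table:
  <chi_rho, chi_0> = (1/3)[1*(5)*conj(1) + 1*(1 + exp(-2*I*pi/3) + 3*exp(2*I*pi/3))*conj(1) + 1*(1 + 3*exp(-2*I*pi/3) + exp(2*I*pi/3))*conj(1)]
      = (1/3)[(5) + (1 + exp(-2*I*pi/3) + 3*exp(2*I*pi/3)) + (1 + 3*exp(-2*I*pi/3) + exp(2*I*pi/3))] = 3/3 = 1
  <chi_rho, chi_1> = (1/3)[1*(5)*conj(1) + 1*(1 + exp(-2*I*pi/3) + 3*exp(2*I*pi/3))*conj(exp(2*I*pi/3)) + 1*(1 + 3*exp(-2*I*pi/3) + exp(2*I*pi/3))*conj(exp(-2*I*pi/3))]
      = (1/3)[(5) + (2) + (2)] = 9/3 = 3
  <chi_rho, chi_2> = (1/3)[1*(5)*conj(1) + 1*(1 + exp(-2*I*pi/3) + 3*exp(2*I*pi/3))*conj(exp(-2*I*pi/3)) + 1*(1 + 3*exp(-2*I*pi/3) + exp(2*I*pi/3))*conj(exp(2*I*pi/3))]
      = (1/3)[(5) + (1 + 3*exp(-2*I*pi/3) + exp(2*I*pi/3)) + (1 + exp(-2*I*pi/3) + 3*exp(2*I*pi/3))] = 3/3 = 1
(Exp terms are combined using exp(i*s)*conj(exp(i*t)) = exp(i*(s-t)), and sums of them are collapsed using the identity that for every m > 1 the m distinct m-th roots of unity sum to 0, e.g. 1 + exp(2*I*pi/3) + exp(-2*I*pi/3) = 0.)
Dimension check: dim(rho) = sum (mult * dim) = 1*1 + 3*1 + 1*1 = 5 = chi_rho(e) = 5.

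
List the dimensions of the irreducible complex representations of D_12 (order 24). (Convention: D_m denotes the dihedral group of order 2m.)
Dimensions: 1, 1, 1, 1, 2, 2, 2, 2, 2

Justification: There are 9 irreducibles (= number of conjugacy classes). Their dimensions d_i satisfy sum d_i^2 = |G| = 24: 1 + 1 + 1 + 1 + 4 + 4 + 4 + 4 + 4 = 24.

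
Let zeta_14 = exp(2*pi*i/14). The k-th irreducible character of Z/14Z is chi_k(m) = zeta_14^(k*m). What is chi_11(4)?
chi_11(4) = zeta_14^44 = exp(2*I*pi/7)

Proof sketch: chi_11(4) = zeta_14^(11*4) = zeta_14^44. Since zeta_14^14 = 1, this equals zeta_14^2 = exp(2*pi*i*2/14) = exp(2*I*pi/7).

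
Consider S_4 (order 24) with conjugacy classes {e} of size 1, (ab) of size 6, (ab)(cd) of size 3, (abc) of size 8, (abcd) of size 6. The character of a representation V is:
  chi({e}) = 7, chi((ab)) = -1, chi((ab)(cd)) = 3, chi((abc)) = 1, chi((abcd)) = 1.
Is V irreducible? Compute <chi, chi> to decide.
Not irreducible (reducible): <chi, chi> = 4 > 1.

Solution. <chi, chi> = (1/|G|) sum_C |C| * |chi(C)|^2 = (1/24)[1*|7|^2 + 6*|-1|^2 + 3*|3|^2 + 8*|1|^2 + 6*|1|^2]
  = (1/24)[(49) + (6) + (27) + (8) + (6)] = 96/24 = 4.
A character is irreducible iff <chi, chi> = 1, so this representation is reducible.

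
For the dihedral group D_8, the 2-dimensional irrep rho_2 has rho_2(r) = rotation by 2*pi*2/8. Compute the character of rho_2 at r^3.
chi_{rho_2}(r^3) = 2*cos(2*pi*2*3/8) = 0

Reasoning: rho_2(r^3) is rotation by angle 2*pi*2*3/8, whose trace is 2*cos(2*pi*2*3/8) = 0.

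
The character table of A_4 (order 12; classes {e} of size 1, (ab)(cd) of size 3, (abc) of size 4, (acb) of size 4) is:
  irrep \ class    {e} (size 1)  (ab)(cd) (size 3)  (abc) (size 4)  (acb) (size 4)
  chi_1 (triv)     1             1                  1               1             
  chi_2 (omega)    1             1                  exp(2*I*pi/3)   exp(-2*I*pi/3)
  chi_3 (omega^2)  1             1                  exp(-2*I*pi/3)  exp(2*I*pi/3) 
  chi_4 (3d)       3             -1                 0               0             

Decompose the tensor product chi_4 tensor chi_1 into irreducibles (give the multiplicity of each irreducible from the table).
chi_4 tensor chi_1 = chi_4 (all other irreducibles have multiplicity 0).

Why: The character of a tensor product is the pointwise product (chi_4 * chi_1)(C) = chi_4(C) * chi_1(C):
  {e}: (3)*(1), (ab)(cd): (-1)*(1), (abc): (0)*(1), (acb): (0)*(1)
so (chi_4 * chi_1) takes values
  {e} -> 3, (ab)(cd) -> -1, (abc) -> 0, (acb) -> 0.
Now take the inner product of this character with each irreducible chi from the table, <chi_4*chi_1, chi> = (1/12) sum_C |C| (chi_4*chi_1)(C) conj(chi(C)):
  <chi_4*chi_1, chi_1> = (1/12)[1*(3)*conj(1) + 3*(-1)*conj(1) + 4*(0)*conj(1) + 4*(0)*conj(1)]
      = (1/12)[(3) + (-3) + (0) + (0)] = 0/12 = 0
  <chi_4*chi_1, chi_2> = (1/12)[1*(3)*conj(1) + 3*(-1)*conj(1) + 4*(0)*conj(exp(2*I*pi/3)) + 4*(0)*conj(exp(-2*I*pi/3))]
      = (1/12)[(3) + (-3) + (0) + (0)] = 0/12 = 0
  <chi_4*chi_1, chi_3> = (1/12)[1*(3)*conj(1) + 3*(-1)*conj(1) + 4*(0)*conj(exp(-2*I*pi/3)) + 4*(0)*conj(exp(2*I*pi/3))]
      = (1/12)[(3) + (-3) + (0) + (0)] = 0/12 = 0
  <chi_4*chi_1, chi_4> = (1/12)[1*(3)*conj(3) + 3*(-1)*conj(-1) + 4*(0)*conj(0) + 4*(0)*conj(0)]
      = (1/12)[(9) + (3) + (0) + (0)] = 12/12 = 1
(Exp terms are combined using exp(i*s)*conj(exp(i*t)) = exp(i*(s-t)), and sums of them are collapsed using the identity that for every m > 1 the m distinct m-th roots of unity sum to 0, e.g. 1 + exp(2*I*pi/3) + exp(-2*I*pi/3) = 0.)
Hence the multiplicities are chi_4: 1. Dimension check: dim(chi_4)*dim(chi_1) = 3*1 = 3 and sum (mult * dim) = 1*3 = 3.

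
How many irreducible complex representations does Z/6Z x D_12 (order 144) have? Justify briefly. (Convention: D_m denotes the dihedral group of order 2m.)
54

Proof sketch: The number of irreducible complex representations of a finite group equals its number of conjugacy classes. For a direct product, #classes(G x H) = #classes(G) * #classes(H). Z/6Z has 6 classes (abelian), D_12 has 9 classes, so 6 * 9 = 54, so Z/6Z x D_12 (order 144) has exactly 54 irreducible complex representations.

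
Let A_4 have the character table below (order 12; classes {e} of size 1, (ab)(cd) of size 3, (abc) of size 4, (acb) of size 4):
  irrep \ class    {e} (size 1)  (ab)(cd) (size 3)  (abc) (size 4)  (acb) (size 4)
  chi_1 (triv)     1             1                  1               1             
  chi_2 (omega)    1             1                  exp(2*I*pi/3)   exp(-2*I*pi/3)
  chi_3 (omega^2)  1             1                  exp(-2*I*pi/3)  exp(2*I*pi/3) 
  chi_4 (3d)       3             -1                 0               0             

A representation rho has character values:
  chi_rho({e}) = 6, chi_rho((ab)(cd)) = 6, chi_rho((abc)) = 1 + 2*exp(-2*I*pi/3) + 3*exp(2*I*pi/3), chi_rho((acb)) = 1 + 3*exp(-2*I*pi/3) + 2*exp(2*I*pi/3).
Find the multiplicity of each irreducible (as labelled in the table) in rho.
Multiplicities: chi_1: 1, chi_2: 3, chi_3: 2, chi_4: 0.

Use <chi_rho, chi> = (1/|G|) sum_C |C| * chi_rho(C) * conj(chi(C)) with |G| = 12 for each irreducible chi in the table:
  <chi_rho, chi_1> = (1/12)[1*(6)*conj(1) + 3*(6)*conj(1) + 4*(1 + 2*exp(-2*I*pi/3) + 3*exp(2*I*pi/3))*conj(1) + 4*(1 + 3*exp(-2*I*pi/3) + 2*exp(2*I*pi/3))*conj(1)]
      = (1/12)[(6) + (18) + (4 + 8*exp(-2*I*pi/3) + 12*exp(2*I*pi/3)) + (4 + 12*exp(-2*I*pi/3) + 8*exp(2*I*pi/3))] = 12/12 = 1
  <chi_rho, chi_2> = (1/12)[1*(6)*conj(1) + 3*(6)*conj(1) + 4*(1 + 2*exp(-2*I*pi/3) + 3*exp(2*I*pi/3))*conj(exp(2*I*pi/3)) + 4*(1 + 3*exp(-2*I*pi/3) + 2*exp(2*I*pi/3))*conj(exp(-2*I*pi/3))]
      = (1/12)[(6) + (18) + (12 + 4*exp(-2*I*pi/3) + 8*exp(2*I*pi/3)) + (12 + 8*exp(-2*I*pi/3) + 4*exp(2*I*pi/3))] = 36/12 = 3
  <chi_rho, chi_3> = (1/12)[1*(6)*conj(1) + 3*(6)*conj(1) + 4*(1 + 2*exp(-2*I*pi/3) + 3*exp(2*I*pi/3))*conj(exp(-2*I*pi/3)) + 4*(1 + 3*exp(-2*I*pi/3) + 2*exp(2*I*pi/3))*conj(exp(2*I*pi/3))]
      = (1/12)[(6) + (18) + (8 + 12*exp(-2*I*pi/3) + 4*exp(2*I*pi/3)) + (8 + 4*exp(-2*I*pi/3) + 12*exp(2*I*pi/3))] = 24/12 = 2
  <chi_rho, chi_4> = (1/12)[1*(6)*conj(3) + 3*(6)*conj(-1) + 4*(1 + 2*exp(-2*I*pi/3) + 3*exp(2*I*pi/3))*conj(0) + 4*(1 + 3*exp(-2*I*pi/3) + 2*exp(2*I*pi/3))*conj(0)]
      = (1/12)[(18) + (-18) + (0) + (0)] = 0/12 = 0
(Exp terms are combined using exp(i*s)*conj(exp(i*t)) = exp(i*(s-t)), and sums of them are collapsed using the identity that for every m > 1 the m distinct m-th roots of unity sum to 0, e.g. 1 + exp(2*I*pi/3) + exp(-2*I*pi/3) = 0.)
Dimension check: dim(rho) = sum (mult * dim) = 1*1 + 3*1 + 2*1 + 0*3 = 6 = chi_rho(e) = 6.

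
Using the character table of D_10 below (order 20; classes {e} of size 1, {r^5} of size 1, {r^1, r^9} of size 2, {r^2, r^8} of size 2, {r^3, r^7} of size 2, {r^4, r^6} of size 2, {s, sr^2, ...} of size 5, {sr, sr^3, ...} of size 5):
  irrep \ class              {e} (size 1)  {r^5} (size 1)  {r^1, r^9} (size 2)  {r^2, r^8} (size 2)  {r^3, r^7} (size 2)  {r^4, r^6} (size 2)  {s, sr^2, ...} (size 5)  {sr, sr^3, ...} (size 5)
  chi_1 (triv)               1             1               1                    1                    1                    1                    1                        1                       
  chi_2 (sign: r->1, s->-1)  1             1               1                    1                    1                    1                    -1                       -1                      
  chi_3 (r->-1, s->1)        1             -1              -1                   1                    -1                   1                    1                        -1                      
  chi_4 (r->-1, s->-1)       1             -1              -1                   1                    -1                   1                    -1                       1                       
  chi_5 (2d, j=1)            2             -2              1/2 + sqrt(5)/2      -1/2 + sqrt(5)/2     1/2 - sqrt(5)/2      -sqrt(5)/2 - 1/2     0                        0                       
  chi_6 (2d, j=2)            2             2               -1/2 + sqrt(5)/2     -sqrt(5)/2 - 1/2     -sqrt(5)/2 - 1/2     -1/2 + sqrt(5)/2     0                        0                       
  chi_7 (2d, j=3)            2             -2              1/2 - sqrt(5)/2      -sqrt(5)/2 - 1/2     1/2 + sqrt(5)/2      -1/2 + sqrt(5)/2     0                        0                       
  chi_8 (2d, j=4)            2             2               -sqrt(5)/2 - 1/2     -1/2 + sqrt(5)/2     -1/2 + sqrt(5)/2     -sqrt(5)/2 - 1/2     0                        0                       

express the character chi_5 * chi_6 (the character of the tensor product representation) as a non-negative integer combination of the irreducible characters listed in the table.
chi_5 tensor chi_6 = chi_5 + chi_7 (all other irreducibles have multiplicity 0).

Argument: The character of a tensor product is the pointwise product (chi_5 * chi_6)(C) = chi_5(C) * chi_6(C):
  {e}: (2)*(2), {r^5}: (-2)*(2), {r^1, r^9}: (1/2 + sqrt(5)/2)*(-1/2 + sqrt(5)/2), {r^2, r^8}: (-1/2 + sqrt(5)/2)*(-sqrt(5)/2 - 1/2), {r^3, r^7}: (1/2 - sqrt(5)/2)*(-sqrt(5)/2 - 1/2), {r^4, r^6}: (-sqrt(5)/2 - 1/2)*(-1/2 + sqrt(5)/2), {s, sr^2, ...}: (0)*(0), {sr, sr^3, ...}: (0)*(0)
so (chi_5 * chi_6) takes values
  {e} -> 4, {r^5} -> -4, {r^1, r^9} -> 1, {r^2, r^8} -> -1, {r^3, r^7} -> 1, {r^4, r^6} -> -1, {s, sr^2, ...} -> 0, {sr, sr^3, ...} -> 0.
Now take the inner product of this character with each irreducible chi from the table, <chi_5*chi_6, chi> = (1/20) sum_C |C| (chi_5*chi_6)(C) conj(chi(C)):
  <chi_5*chi_6, chi_1> = (1/20)[1*(4)*conj(1) + 1*(-4)*conj(1) + 2*(1)*conj(1) + 2*(-1)*conj(1) + 2*(1)*conj(1) + 2*(-1)*conj(1) + 5*(0)*conj(1) + 5*(0)*conj(1)]
      = (1/20)[(4) + (-4) + (2) + (-2) + (2) + (-2) + (0) + (0)] = 0/20 = 0
  <chi_5*chi_6, chi_2> = (1/20)[1*(4)*conj(1) + 1*(-4)*conj(1) + 2*(1)*conj(1) + 2*(-1)*conj(1) + 2*(1)*conj(1) + 2*(-1)*conj(1) + 5*(0)*conj(-1) + 5*(0)*conj(-1)]
      = (1/20)[(4) + (-4) + (2) + (-2) + (2) + (-2) + (0) + (0)] = 0/20 = 0
  <chi_5*chi_6, chi_3> = (1/20)[1*(4)*conj(1) + 1*(-4)*conj(-1) + 2*(1)*conj(-1) + 2*(-1)*conj(1) + 2*(1)*conj(-1) + 2*(-1)*conj(1) + 5*(0)*conj(1) + 5*(0)*conj(-1)]
      = (1/20)[(4) + (4) + (-2) + (-2) + (-2) + (-2) + (0) + (0)] = 0/20 = 0
  <chi_5*chi_6, chi_4> = (1/20)[1*(4)*conj(1) + 1*(-4)*conj(-1) + 2*(1)*conj(-1) + 2*(-1)*conj(1) + 2*(1)*conj(-1) + 2*(-1)*conj(1) + 5*(0)*conj(-1) + 5*(0)*conj(1)]
      = (1/20)[(4) + (4) + (-2) + (-2) + (-2) + (-2) + (0) + (0)] = 0/20 = 0
  <chi_5*chi_6, chi_5> = (1/20)[1*(4)*conj(2) + 1*(-4)*conj(-2) + 2*(1)*conj(1/2 + sqrt(5)/2) + 2*(-1)*conj(-1/2 + sqrt(5)/2) + 2*(1)*conj(1/2 - sqrt(5)/2) + 2*(-1)*conj(-sqrt(5)/2 - 1/2) + 5*(0)*conj(0) + 5*(0)*conj(0)]
      = (1/20)[(8) + (8) + (1 + sqrt(5)) + (1 - sqrt(5)) + (1 - sqrt(5)) + (1 + sqrt(5)) + (0) + (0)] = 20/20 = 1
  <chi_5*chi_6, chi_6> = (1/20)[1*(4)*conj(2) + 1*(-4)*conj(2) + 2*(1)*conj(-1/2 + sqrt(5)/2) + 2*(-1)*conj(-sqrt(5)/2 - 1/2) + 2*(1)*conj(-sqrt(5)/2 - 1/2) + 2*(-1)*conj(-1/2 + sqrt(5)/2) + 5*(0)*conj(0) + 5*(0)*conj(0)]
      = (1/20)[(8) + (-8) + (-1 + sqrt(5)) + (1 + sqrt(5)) + (-sqrt(5) - 1) + (1 - sqrt(5)) + (0) + (0)] = 0/20 = 0
  <chi_5*chi_6, chi_7> = (1/20)[1*(4)*conj(2) + 1*(-4)*conj(-2) + 2*(1)*conj(1/2 - sqrt(5)/2) + 2*(-1)*conj(-sqrt(5)/2 - 1/2) + 2*(1)*conj(1/2 + sqrt(5)/2) + 2*(-1)*conj(-1/2 + sqrt(5)/2) + 5*(0)*conj(0) + 5*(0)*conj(0)]
      = (1/20)[(8) + (8) + (1 - sqrt(5)) + (1 + sqrt(5)) + (1 + sqrt(5)) + (1 - sqrt(5)) + (0) + (0)] = 20/20 = 1
  <chi_5*chi_6, chi_8> = (1/20)[1*(4)*conj(2) + 1*(-4)*conj(2) + 2*(1)*conj(-sqrt(5)/2 - 1/2) + 2*(-1)*conj(-1/2 + sqrt(5)/2) + 2*(1)*conj(-1/2 + sqrt(5)/2) + 2*(-1)*conj(-sqrt(5)/2 - 1/2) + 5*(0)*conj(0) + 5*(0)*conj(0)]
      = (1/20)[(8) + (-8) + (-sqrt(5) - 1) + (1 - sqrt(5)) + (-1 + sqrt(5)) + (1 + sqrt(5)) + (0) + (0)] = 0/20 = 0
Hence the multiplicities are chi_5: 1, chi_7: 1. Dimension check: dim(chi_5)*dim(chi_6) = 2*2 = 4 and sum (mult * dim) = 1*2 + 1*2 = 4.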